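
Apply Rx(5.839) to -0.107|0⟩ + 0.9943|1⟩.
(0.1044 - 0.219i)|0⟩ + (-0.9699 + 0.02357i)|1⟩

Rx(5.839) = [[cos(θ/2), −i·sin(θ/2)], [−i·sin(θ/2), cos(θ/2)]]; θ = 5.839, cos(θ/2) ≈ -0.975439, sin(θ/2) ≈ 0.220271.
With a = amp(|0⟩) = -0.107 and b = amp(|1⟩) = 0.9943:
new amp(|0⟩) = (-0.975439)·a + (-0.220271i)·b = (0.1044 - 0.219i)
new amp(|1⟩) = (-0.220271i)·a + (-0.975439)·b = (-0.9699 + 0.02357i)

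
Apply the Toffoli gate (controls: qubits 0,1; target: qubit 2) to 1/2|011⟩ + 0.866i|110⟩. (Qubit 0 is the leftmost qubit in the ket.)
1/2|011⟩ + 0.866i|111⟩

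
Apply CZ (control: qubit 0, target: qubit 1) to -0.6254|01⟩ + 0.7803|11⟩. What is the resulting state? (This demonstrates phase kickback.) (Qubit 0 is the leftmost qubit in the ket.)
-0.6254|01⟩ - 0.7803|11⟩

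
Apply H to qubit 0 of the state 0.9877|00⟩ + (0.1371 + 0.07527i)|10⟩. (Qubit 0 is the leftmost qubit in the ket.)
(0.7954 + 0.05322i)|00⟩ + (0.6015 - 0.05322i)|10⟩

H on qubit 0 mixes each pair of kets that differ only in qubit 0: amplitudes (a, b) of (|…0…⟩, |…1…⟩) become ((a + b)/√2, (a − b)/√2). Kets absent from the input have amplitude 0.
(|00⟩, |10⟩): (a, b) = (0.9877, (0.1371 + 0.07527i)) → ((0.7954 + 0.05322i), (0.6015 - 0.05322i))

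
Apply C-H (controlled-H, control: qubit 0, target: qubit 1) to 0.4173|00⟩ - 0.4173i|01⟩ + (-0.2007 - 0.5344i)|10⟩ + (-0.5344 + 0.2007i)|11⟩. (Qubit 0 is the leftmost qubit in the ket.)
0.4173|00⟩ - 0.4173i|01⟩ + (-0.5198 - 0.236i)|10⟩ + (0.236 - 0.5198i)|11⟩

C-H leaves the control-|0⟩ kets |00⟩, |01⟩ unchanged and applies H to qubit 1 on the control-|1⟩ pair (|10⟩, |11⟩).
H = [[1/√2, 1/√2], [1/√2, -1/√2]].
With a = amp(|10⟩) = (-0.2007 - 0.5344i) and b = amp(|11⟩) = (-0.5344 + 0.2007i):
new amp(|10⟩) = (1/√2)·a + (1/√2)·b = (-0.5198 - 0.236i)
new amp(|11⟩) = (1/√2)·a + (-1/√2)·b = (0.236 - 0.5198i)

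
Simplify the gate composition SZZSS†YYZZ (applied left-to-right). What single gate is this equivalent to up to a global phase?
S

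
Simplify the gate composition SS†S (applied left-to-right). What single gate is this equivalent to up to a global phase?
S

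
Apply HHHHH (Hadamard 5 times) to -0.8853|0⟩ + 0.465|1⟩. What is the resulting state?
-0.2972|0⟩ - 0.9548|1⟩

H² = I, so H^5 = H: a single Hadamard. With (a, b) = (-0.8853, 0.465), H gives ((a + b)/√2, (a − b)/√2) = (-0.2972, -0.9548).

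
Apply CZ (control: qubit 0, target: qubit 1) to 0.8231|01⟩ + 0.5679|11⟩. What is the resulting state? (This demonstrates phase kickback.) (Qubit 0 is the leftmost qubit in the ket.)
0.8231|01⟩ - 0.5679|11⟩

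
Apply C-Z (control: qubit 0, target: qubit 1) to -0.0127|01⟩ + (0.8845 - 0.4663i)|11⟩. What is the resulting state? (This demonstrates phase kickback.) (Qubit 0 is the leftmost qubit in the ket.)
-0.0127|01⟩ + (-0.8845 + 0.4663i)|11⟩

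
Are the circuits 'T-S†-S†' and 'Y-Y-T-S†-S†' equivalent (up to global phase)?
Yes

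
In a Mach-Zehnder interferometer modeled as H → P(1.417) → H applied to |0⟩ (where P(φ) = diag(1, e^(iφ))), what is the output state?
(0.5766 + 0.4941i)|0⟩ + (0.4234 - 0.4941i)|1⟩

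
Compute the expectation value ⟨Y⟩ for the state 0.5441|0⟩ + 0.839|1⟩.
0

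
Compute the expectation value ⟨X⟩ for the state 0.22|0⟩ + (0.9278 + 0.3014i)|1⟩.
0.4082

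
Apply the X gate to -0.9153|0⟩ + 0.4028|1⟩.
0.4028|0⟩ - 0.9153|1⟩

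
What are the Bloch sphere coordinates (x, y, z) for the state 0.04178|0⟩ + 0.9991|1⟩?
(0.08348, 0, -0.9965)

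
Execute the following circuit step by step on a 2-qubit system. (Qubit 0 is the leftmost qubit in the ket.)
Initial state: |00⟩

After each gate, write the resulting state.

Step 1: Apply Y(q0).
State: i|10⟩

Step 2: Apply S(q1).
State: i|10⟩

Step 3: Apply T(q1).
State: i|10⟩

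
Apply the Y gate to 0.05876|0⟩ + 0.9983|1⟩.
-0.9983i|0⟩ + 0.05876i|1⟩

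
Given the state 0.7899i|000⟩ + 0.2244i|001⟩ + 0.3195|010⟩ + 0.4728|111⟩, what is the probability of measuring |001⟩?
0.05036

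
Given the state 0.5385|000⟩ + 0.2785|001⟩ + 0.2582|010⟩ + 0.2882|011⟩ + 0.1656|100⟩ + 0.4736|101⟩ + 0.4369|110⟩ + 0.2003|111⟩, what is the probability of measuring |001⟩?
0.07756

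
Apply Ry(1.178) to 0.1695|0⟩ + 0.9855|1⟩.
-0.4065|0⟩ + 0.9136|1⟩

Ry(1.178) = [[cos(θ/2), −sin(θ/2)], [sin(θ/2), cos(θ/2)]]; θ = 1.178, cos(θ/2) ≈ 0.831497, sin(θ/2) ≈ 0.55553.
With a = amp(|0⟩) = 0.1695 and b = amp(|1⟩) = 0.9855:
new amp(|0⟩) = (0.831497)·a + (-0.55553)·b = -0.4065
new amp(|1⟩) = (0.55553)·a + (0.831497)·b = 0.9136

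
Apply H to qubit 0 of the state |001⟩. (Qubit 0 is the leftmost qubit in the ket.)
1/√2|001⟩ + 1/√2|101⟩

H on qubit 0 mixes each pair of kets that differ only in qubit 0: amplitudes (a, b) of (|…0…⟩, |…1…⟩) become ((a + b)/√2, (a − b)/√2). Kets absent from the input have amplitude 0.
(|001⟩, |101⟩): (a, b) = (1, 0) → (1/√2, 1/√2)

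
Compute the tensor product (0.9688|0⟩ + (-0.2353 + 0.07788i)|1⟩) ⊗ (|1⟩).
0.9688|01⟩ + (-0.2353 + 0.07788i)|11⟩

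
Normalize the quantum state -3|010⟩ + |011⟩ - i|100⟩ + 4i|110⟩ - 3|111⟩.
-1/2|010⟩ + 0.1667|011⟩ - 0.1667i|100⟩ + 0.6667i|110⟩ - 1/2|111⟩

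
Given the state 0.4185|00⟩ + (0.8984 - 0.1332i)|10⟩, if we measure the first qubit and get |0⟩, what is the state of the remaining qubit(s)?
|0⟩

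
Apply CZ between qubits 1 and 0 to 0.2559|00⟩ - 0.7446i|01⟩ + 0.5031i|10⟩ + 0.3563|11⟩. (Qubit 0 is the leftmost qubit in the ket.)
0.2559|00⟩ - 0.7446i|01⟩ + 0.5031i|10⟩ - 0.3563|11⟩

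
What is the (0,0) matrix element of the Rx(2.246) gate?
0.433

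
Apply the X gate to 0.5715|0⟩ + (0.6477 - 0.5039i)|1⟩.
(0.6477 - 0.5039i)|0⟩ + 0.5715|1⟩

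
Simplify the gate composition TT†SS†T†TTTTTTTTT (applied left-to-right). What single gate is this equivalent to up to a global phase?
I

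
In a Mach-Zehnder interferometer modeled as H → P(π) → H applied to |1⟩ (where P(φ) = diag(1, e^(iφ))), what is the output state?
|0⟩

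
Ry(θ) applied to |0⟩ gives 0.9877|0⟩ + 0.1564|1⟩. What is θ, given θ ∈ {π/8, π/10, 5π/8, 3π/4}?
π/10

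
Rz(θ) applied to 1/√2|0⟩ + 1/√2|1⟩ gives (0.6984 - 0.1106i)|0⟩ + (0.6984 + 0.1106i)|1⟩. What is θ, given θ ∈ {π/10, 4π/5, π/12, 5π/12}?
π/10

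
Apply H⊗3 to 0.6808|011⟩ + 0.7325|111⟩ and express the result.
0.4997|000⟩ - 0.4997|001⟩ - 0.4997|010⟩ + 0.4997|011⟩ - 0.01828|100⟩ + 0.01828|101⟩ + 0.01828|110⟩ - 0.01828|111⟩

H⊗3 gives amp(|y⟩) = (1/2√2) Σ_x (−1)^(x·y) amp(|x⟩), where x·y is the number of positions in which both x and y have a 1.
|000⟩: (0.6808 + 0.7325)/(2√2) = 0.4997
|001⟩: (-0.6808 - 0.7325)/(2√2) = -0.4997
|010⟩: (-0.6808 - 0.7325)/(2√2) = -0.4997
|011⟩: (0.6808 + 0.7325)/(2√2) = 0.4997
|100⟩: (0.6808 - 0.7325)/(2√2) = -0.01828
|101⟩: (-0.6808 + 0.7325)/(2√2) = 0.01828
|110⟩: (-0.6808 + 0.7325)/(2√2) = 0.01828
|111⟩: (0.6808 - 0.7325)/(2√2) = -0.01828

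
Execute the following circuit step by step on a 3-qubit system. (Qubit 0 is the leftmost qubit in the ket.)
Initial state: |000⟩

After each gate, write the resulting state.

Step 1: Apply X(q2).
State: |001⟩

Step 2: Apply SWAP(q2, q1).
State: |010⟩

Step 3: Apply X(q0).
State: |110⟩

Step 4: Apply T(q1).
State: (1/√2 + (1/√2)i)|110⟩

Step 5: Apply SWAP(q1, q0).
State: (1/√2 + (1/√2)i)|110⟩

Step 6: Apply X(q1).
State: (1/√2 + (1/√2)i)|100⟩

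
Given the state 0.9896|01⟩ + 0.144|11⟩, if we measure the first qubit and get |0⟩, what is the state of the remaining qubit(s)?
|1⟩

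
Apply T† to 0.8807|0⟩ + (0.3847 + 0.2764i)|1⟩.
0.8807|0⟩ + (0.4675 - 0.07658i)|1⟩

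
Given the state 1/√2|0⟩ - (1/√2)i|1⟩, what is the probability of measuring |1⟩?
1/2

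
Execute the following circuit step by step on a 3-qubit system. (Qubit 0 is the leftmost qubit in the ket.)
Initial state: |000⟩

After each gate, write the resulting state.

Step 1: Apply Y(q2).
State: i|001⟩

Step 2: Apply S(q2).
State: -|001⟩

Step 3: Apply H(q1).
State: -1/√2|001⟩ - 1/√2|011⟩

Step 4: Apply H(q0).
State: -1/2|001⟩ - 1/2|011⟩ - 1/2|101⟩ - 1/2|111⟩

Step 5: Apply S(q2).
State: -(1/2)i|001⟩ - (1/2)i|011⟩ - (1/2)i|101⟩ - (1/2)i|111⟩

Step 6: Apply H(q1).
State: -(1/√2)i|001⟩ - (1/√2)i|101⟩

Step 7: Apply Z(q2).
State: (1/√2)i|001⟩ + (1/√2)i|101⟩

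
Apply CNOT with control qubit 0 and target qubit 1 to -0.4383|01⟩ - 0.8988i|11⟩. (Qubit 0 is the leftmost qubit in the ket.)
-0.4383|01⟩ - 0.8988i|10⟩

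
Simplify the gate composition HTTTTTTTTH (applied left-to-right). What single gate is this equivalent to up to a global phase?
I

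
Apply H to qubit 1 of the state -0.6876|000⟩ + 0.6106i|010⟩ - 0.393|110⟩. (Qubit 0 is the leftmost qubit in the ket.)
(-0.4862 + 0.4318i)|000⟩ + (-0.4862 - 0.4318i)|010⟩ - 0.2779|100⟩ + 0.2779|110⟩

H on qubit 1 mixes each pair of kets that differ only in qubit 1: amplitudes (a, b) of (|…0…⟩, |…1…⟩) become ((a + b)/√2, (a − b)/√2). Kets absent from the input have amplitude 0.
(|000⟩, |010⟩): (a, b) = (-0.6876, 0.6106i) → ((-0.4862 + 0.4318i), (-0.4862 - 0.4318i))
(|100⟩, |110⟩): (a, b) = (0, -0.393) → (-0.2779, 0.2779)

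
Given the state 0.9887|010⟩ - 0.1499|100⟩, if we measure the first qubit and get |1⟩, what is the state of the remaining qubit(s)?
-|00⟩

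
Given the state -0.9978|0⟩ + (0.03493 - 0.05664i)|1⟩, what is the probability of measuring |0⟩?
0.9956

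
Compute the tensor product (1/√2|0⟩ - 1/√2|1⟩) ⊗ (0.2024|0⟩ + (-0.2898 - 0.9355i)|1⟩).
0.1431|00⟩ + (-0.2049 - 0.6615i)|01⟩ - 0.1431|10⟩ + (0.2049 + 0.6615i)|11⟩

amp(|b₁b₂…⟩) = product of the factor amplitudes for bits b₁, b₂, …; only kets whose every factor amplitude is nonzero survive.
|00⟩: (1/√2)(0.2024) = 0.1431
|01⟩: (1/√2)(-0.2898 - 0.9355i) = (-0.2049 - 0.6615i)
|10⟩: (-1/√2)(0.2024) = -0.1431
|11⟩: (-1/√2)(-0.2898 - 0.9355i) = (0.2049 + 0.6615i)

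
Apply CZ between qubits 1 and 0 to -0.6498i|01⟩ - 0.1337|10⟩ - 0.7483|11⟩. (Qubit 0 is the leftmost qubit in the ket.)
-0.6498i|01⟩ - 0.1337|10⟩ + 0.7483|11⟩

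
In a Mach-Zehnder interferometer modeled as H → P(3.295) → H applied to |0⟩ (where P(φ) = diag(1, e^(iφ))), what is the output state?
(0.005872 - 0.0764i)|0⟩ + (0.9941 + 0.0764i)|1⟩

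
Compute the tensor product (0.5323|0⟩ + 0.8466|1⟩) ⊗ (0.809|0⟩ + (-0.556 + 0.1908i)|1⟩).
0.4306|00⟩ + (-0.296 + 0.1016i)|01⟩ + 0.6849|10⟩ + (-0.4707 + 0.1615i)|11⟩

amp(|b₁b₂…⟩) = product of the factor amplitudes for bits b₁, b₂, …; only kets whose every factor amplitude is nonzero survive.
|00⟩: (0.5323)(0.809) = 0.4306
|01⟩: (0.5323)(-0.556 + 0.1908i) = (-0.296 + 0.1016i)
|10⟩: (0.8466)(0.809) = 0.6849
|11⟩: (0.8466)(-0.556 + 0.1908i) = (-0.4707 + 0.1615i)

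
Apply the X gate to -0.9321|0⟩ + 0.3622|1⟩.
0.3622|0⟩ - 0.9321|1⟩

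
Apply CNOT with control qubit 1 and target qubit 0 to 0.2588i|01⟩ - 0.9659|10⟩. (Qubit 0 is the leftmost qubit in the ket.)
-0.9659|10⟩ + 0.2588i|11⟩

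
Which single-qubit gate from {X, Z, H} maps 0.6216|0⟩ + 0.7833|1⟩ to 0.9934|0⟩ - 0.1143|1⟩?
H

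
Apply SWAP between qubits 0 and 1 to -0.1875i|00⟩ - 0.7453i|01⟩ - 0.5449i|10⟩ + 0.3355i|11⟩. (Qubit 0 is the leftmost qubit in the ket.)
-0.1875i|00⟩ - 0.5449i|01⟩ - 0.7453i|10⟩ + 0.3355i|11⟩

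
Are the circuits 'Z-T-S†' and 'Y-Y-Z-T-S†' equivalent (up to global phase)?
Yes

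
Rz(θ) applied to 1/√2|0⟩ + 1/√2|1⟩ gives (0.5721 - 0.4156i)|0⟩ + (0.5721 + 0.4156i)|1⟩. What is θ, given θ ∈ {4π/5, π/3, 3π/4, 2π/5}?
2π/5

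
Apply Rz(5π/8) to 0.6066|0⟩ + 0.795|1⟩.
(0.337 - 0.5044i)|0⟩ + (0.4417 + 0.661i)|1⟩

Rz(5π/8) = [[e^(−iθ/2), 0], [0, e^(iθ/2)]] with e^(±iθ/2) = cos(θ/2) ± i·sin(θ/2); θ = 5π/8, cos(θ/2) ≈ 0.55557, sin(θ/2) ≈ 0.83147.
With a = amp(|0⟩) = 0.6066 and b = amp(|1⟩) = 0.795:
new amp(|0⟩) = (0.55557 - 0.83147i)·a = (0.337 - 0.5044i)
new amp(|1⟩) = (0.55557 + 0.83147i)·b = (0.4417 + 0.661i)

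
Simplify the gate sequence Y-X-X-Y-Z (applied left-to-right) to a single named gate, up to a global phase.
Z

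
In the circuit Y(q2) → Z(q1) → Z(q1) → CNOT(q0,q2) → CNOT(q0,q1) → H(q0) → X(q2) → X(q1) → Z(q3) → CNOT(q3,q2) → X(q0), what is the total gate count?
11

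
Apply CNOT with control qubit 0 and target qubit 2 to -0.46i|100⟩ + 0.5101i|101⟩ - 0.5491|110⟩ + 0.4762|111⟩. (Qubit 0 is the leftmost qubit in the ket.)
0.5101i|100⟩ - 0.46i|101⟩ + 0.4762|110⟩ - 0.5491|111⟩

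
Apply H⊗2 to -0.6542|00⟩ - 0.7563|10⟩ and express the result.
-0.7053|00⟩ - 0.7053|01⟩ + 0.05105|10⟩ + 0.05105|11⟩

H⊗2 gives amp(|y⟩) = (1/2) Σ_x (−1)^(x·y) amp(|x⟩), where x·y is the number of positions in which both x and y have a 1.
|00⟩: (-0.6542 - 0.7563)/2 = -0.7053
|01⟩: (-0.6542 - 0.7563)/2 = -0.7053
|10⟩: (-0.6542 + 0.7563)/2 = 0.05105
|11⟩: (-0.6542 + 0.7563)/2 = 0.05105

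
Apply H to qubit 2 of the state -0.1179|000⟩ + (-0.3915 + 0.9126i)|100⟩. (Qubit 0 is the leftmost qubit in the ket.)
-0.08337|000⟩ - 0.08337|001⟩ + (-0.2768 + 0.6453i)|100⟩ + (-0.2768 + 0.6453i)|101⟩

H on qubit 2 mixes each pair of kets that differ only in qubit 2: amplitudes (a, b) of (|…0…⟩, |…1…⟩) become ((a + b)/√2, (a − b)/√2). Kets absent from the input have amplitude 0.
(|000⟩, |001⟩): (a, b) = (-0.1179, 0) → (-0.08337, -0.08337)
(|100⟩, |101⟩): (a, b) = ((-0.3915 + 0.9126i), 0) → ((-0.2768 + 0.6453i), (-0.2768 + 0.6453i))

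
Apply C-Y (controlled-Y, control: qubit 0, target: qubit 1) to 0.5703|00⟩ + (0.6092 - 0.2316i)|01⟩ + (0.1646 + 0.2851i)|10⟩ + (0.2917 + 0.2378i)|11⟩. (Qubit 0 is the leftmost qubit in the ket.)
0.5703|00⟩ + (0.6092 - 0.2316i)|01⟩ + (0.2378 - 0.2917i)|10⟩ + (-0.2851 + 0.1646i)|11⟩

C-Y leaves the control-|0⟩ kets |00⟩, |01⟩ unchanged and applies Y to qubit 1 on the control-|1⟩ pair (|10⟩, |11⟩).
Y = [[0, -i], [i, 0]].
With a = amp(|10⟩) = (0.1646 + 0.2851i) and b = amp(|11⟩) = (0.2917 + 0.2378i):
new amp(|10⟩) = (-i)·b = (0.2378 - 0.2917i)
new amp(|11⟩) = (i)·a = (-0.2851 + 0.1646i)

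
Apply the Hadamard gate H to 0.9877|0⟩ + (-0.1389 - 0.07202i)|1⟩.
(0.6002 - 0.05093i)|0⟩ + (0.7966 + 0.05093i)|1⟩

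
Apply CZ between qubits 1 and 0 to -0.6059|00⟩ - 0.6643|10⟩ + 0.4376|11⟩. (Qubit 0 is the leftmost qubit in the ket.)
-0.6059|00⟩ - 0.6643|10⟩ - 0.4376|11⟩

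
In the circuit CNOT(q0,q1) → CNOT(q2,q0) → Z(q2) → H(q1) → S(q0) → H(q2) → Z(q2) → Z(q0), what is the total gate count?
8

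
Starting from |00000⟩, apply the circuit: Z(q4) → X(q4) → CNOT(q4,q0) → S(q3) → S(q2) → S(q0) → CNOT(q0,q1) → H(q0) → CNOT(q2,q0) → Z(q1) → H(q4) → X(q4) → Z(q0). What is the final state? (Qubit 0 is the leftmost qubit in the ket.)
(1/2)i|01000⟩ - (1/2)i|01001⟩ + (1/2)i|11000⟩ - (1/2)i|11001⟩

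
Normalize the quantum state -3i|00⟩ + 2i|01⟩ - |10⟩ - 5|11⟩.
-0.4804i|00⟩ + 0.3203i|01⟩ - 0.1601|10⟩ - 0.8006|11⟩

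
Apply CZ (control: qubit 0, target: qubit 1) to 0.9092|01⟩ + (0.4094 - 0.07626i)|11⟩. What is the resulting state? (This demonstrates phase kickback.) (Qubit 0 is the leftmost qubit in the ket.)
0.9092|01⟩ + (-0.4094 + 0.07626i)|11⟩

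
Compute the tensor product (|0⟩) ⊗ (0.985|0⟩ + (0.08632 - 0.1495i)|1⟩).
0.985|00⟩ + (0.08632 - 0.1495i)|01⟩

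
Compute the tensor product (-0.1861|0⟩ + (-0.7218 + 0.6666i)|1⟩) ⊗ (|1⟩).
-0.1861|01⟩ + (-0.7218 + 0.6666i)|11⟩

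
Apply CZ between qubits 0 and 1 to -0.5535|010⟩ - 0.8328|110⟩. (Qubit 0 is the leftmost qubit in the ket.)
-0.5535|010⟩ + 0.8328|110⟩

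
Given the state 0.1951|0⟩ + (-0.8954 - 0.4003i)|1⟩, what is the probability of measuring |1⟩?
0.962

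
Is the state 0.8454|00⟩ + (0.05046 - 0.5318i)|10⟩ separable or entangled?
Separable

Writing the state as a|00⟩ + b|01⟩ + c|10⟩ + d|11⟩, it is a product state iff ad − bc = 0.
Here (a, b, c, d) = (0.8454, 0, (0.05046 - 0.5318i), 0): ad − bc = (0.8454)(0) − (0)(0.05046 - 0.5318i) = 0, so the state is separable.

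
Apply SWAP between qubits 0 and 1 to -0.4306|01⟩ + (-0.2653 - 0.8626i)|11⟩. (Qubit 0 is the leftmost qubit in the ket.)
-0.4306|10⟩ + (-0.2653 - 0.8626i)|11⟩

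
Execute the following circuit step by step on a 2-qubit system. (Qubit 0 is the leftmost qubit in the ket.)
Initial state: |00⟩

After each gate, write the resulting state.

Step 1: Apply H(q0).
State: 1/√2|00⟩ + 1/√2|10⟩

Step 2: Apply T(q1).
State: 1/√2|00⟩ + 1/√2|10⟩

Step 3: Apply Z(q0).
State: 1/√2|00⟩ - 1/√2|10⟩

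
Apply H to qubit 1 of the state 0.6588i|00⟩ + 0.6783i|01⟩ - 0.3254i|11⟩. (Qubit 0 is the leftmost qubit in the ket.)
0.9455i|00⟩ - 0.01379i|01⟩ - 0.2301i|10⟩ + 0.2301i|11⟩

H on qubit 1 mixes each pair of kets that differ only in qubit 1: amplitudes (a, b) of (|…0…⟩, |…1…⟩) become ((a + b)/√2, (a − b)/√2). Kets absent from the input have amplitude 0.
(|00⟩, |01⟩): (a, b) = (0.6588i, 0.6783i) → (0.9455i, -0.01379i)
(|10⟩, |11⟩): (a, b) = (0, -0.3254i) → (-0.2301i, 0.2301i)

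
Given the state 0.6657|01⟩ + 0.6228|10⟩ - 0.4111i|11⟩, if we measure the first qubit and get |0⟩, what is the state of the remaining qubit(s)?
|1⟩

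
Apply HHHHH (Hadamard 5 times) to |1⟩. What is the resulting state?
1/√2|0⟩ - 1/√2|1⟩

H² = I, so H^5 = H: a single Hadamard. With (a, b) = (0, 1), H gives ((a + b)/√2, (a − b)/√2) = (1/√2, -1/√2).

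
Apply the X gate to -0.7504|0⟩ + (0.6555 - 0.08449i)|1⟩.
(0.6555 - 0.08449i)|0⟩ - 0.7504|1⟩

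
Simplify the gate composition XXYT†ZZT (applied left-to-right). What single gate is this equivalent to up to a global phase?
Y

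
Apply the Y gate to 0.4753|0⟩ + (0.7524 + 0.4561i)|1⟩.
(0.4561 - 0.7524i)|0⟩ + 0.4753i|1⟩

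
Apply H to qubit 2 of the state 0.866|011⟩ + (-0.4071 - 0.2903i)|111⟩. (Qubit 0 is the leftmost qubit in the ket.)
0.6124|010⟩ - 0.6124|011⟩ + (-0.2879 - 0.2053i)|110⟩ + (0.2879 + 0.2053i)|111⟩

H on qubit 2 mixes each pair of kets that differ only in qubit 2: amplitudes (a, b) of (|…0…⟩, |…1…⟩) become ((a + b)/√2, (a − b)/√2). Kets absent from the input have amplitude 0.
(|010⟩, |011⟩): (a, b) = (0, 0.866) → (0.6124, -0.6124)
(|110⟩, |111⟩): (a, b) = (0, (-0.4071 - 0.2903i)) → ((-0.2879 - 0.2053i), (0.2879 + 0.2053i))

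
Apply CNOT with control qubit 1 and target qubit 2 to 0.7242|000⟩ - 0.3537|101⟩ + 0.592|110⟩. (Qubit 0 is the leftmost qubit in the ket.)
0.7242|000⟩ - 0.3537|101⟩ + 0.592|111⟩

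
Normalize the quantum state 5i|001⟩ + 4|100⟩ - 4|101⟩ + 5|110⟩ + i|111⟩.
0.5488i|001⟩ + 0.4391|100⟩ - 0.4391|101⟩ + 0.5488|110⟩ + 0.1098i|111⟩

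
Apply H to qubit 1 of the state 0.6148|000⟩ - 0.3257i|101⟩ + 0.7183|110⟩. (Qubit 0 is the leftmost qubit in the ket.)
0.4347|000⟩ + 0.4347|010⟩ + 0.5079|100⟩ - 0.2303i|101⟩ - 0.5079|110⟩ - 0.2303i|111⟩

H on qubit 1 mixes each pair of kets that differ only in qubit 1: amplitudes (a, b) of (|…0…⟩, |…1…⟩) become ((a + b)/√2, (a − b)/√2). Kets absent from the input have amplitude 0.
(|000⟩, |010⟩): (a, b) = (0.6148, 0) → (0.4347, 0.4347)
(|100⟩, |110⟩): (a, b) = (0, 0.7183) → (0.5079, -0.5079)
(|101⟩, |111⟩): (a, b) = (-0.3257i, 0) → (-0.2303i, -0.2303i)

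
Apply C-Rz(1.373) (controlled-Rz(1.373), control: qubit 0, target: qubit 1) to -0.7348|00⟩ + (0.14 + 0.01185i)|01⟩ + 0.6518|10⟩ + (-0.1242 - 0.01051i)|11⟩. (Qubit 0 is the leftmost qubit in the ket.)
-0.7348|00⟩ + (0.14 + 0.01185i)|01⟩ + (0.5041 - 0.4131i)|10⟩ + (-0.0894 - 0.08685i)|11⟩

C-Rz(1.373) leaves the control-|0⟩ kets |00⟩, |01⟩ unchanged and applies Rz(1.373) to qubit 1 on the control-|1⟩ pair (|10⟩, |11⟩).
Rz(1.373) = [[e^(−iθ/2), 0], [0, e^(iθ/2)]] with e^(±iθ/2) = cos(θ/2) ± i·sin(θ/2); θ = 1.373, cos(θ/2) ≈ 0.773469, sin(θ/2) ≈ 0.633834.
With a = amp(|10⟩) = 0.6518 and b = amp(|11⟩) = (-0.1242 - 0.01051i):
new amp(|10⟩) = (0.773469 - 0.633834i)·a = (0.5041 - 0.4131i)
new amp(|11⟩) = (0.773469 + 0.633834i)·b = (-0.0894 - 0.08685i)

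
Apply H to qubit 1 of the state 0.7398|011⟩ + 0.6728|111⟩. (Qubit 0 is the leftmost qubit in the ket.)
0.5231|001⟩ - 0.5231|011⟩ + 0.4757|101⟩ - 0.4757|111⟩

H on qubit 1 mixes each pair of kets that differ only in qubit 1: amplitudes (a, b) of (|…0…⟩, |…1…⟩) become ((a + b)/√2, (a − b)/√2). Kets absent from the input have amplitude 0.
(|001⟩, |011⟩): (a, b) = (0, 0.7398) → (0.5231, -0.5231)
(|101⟩, |111⟩): (a, b) = (0, 0.6728) → (0.4757, -0.4757)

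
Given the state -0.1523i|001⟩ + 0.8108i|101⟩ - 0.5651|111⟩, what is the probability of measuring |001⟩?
0.0232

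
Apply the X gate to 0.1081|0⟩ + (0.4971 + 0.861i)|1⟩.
(0.4971 + 0.861i)|0⟩ + 0.1081|1⟩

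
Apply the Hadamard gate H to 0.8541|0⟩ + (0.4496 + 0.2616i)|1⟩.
(0.9219 + 0.185i)|0⟩ + (0.286 - 0.185i)|1⟩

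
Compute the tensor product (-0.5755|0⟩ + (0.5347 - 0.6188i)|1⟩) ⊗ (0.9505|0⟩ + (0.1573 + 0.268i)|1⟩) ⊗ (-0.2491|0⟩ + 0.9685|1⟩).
0.1363|000⟩ - 0.5298|001⟩ + (0.02255 + 0.03842i)|010⟩ + (-0.08767 - 0.1494i)|011⟩ + (-0.1266 + 0.1465i)|100⟩ + (0.4922 - 0.5696i)|101⟩ + (-0.06226 - 0.01145i)|110⟩ + (0.2421 + 0.04451i)|111⟩

amp(|b₁b₂…⟩) = product of the factor amplitudes for bits b₁, b₂, …; only kets whose every factor amplitude is nonzero survive.
|000⟩: (-0.5755)(0.9505)(-0.2491) = 0.1363
|001⟩: (-0.5755)(0.9505)(0.9685) = -0.5298
|010⟩: (-0.5755)(0.1573 + 0.268i)(-0.2491) = (0.02255 + 0.03842i)
|011⟩: (-0.5755)(0.1573 + 0.268i)(0.9685) = (-0.08767 - 0.1494i)
|100⟩: (0.5347 - 0.6188i)(0.9505)(-0.2491) = (-0.1266 + 0.1465i)
|101⟩: (0.5347 - 0.6188i)(0.9505)(0.9685) = (0.4922 - 0.5696i)
|110⟩: (0.5347 - 0.6188i)(0.1573 + 0.268i)(-0.2491) = (-0.06226 - 0.01145i)
|111⟩: (0.5347 - 0.6188i)(0.1573 + 0.268i)(0.9685) = (0.2421 + 0.04451i)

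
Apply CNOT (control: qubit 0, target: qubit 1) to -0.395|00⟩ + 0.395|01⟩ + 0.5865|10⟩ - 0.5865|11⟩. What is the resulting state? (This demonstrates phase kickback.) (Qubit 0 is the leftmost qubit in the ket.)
-0.395|00⟩ + 0.395|01⟩ - 0.5865|10⟩ + 0.5865|11⟩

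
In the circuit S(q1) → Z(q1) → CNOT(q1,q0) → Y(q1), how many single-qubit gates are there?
3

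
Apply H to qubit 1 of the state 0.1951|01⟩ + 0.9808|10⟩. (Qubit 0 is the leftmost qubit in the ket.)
0.138|00⟩ - 0.138|01⟩ + 0.6935|10⟩ + 0.6935|11⟩

H on qubit 1 mixes each pair of kets that differ only in qubit 1: amplitudes (a, b) of (|…0…⟩, |…1…⟩) become ((a + b)/√2, (a − b)/√2). Kets absent from the input have amplitude 0.
(|00⟩, |01⟩): (a, b) = (0, 0.1951) → (0.138, -0.138)
(|10⟩, |11⟩): (a, b) = (0.9808, 0) → (0.6935, 0.6935)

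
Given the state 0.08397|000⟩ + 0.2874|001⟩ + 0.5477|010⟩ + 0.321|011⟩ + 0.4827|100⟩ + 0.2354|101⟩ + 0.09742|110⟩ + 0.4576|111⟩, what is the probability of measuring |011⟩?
0.103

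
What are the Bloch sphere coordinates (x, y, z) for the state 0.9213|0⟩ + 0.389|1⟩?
(0.7168, 0, 0.6975)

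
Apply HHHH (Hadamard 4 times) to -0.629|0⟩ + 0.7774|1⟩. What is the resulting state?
-0.629|0⟩ + 0.7774|1⟩

H² = I, so an even number of Hadamards cancels: H^4 = I and the state is unchanged.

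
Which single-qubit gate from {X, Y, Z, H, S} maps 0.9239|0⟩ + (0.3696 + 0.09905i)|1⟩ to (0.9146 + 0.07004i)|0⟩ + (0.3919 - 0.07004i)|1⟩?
H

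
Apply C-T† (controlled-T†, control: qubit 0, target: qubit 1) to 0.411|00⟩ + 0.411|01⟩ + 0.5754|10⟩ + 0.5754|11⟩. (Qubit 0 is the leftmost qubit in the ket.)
0.411|00⟩ + 0.411|01⟩ + 0.5754|10⟩ + (0.4069 - 0.4069i)|11⟩

C-T† leaves the control-|0⟩ kets |00⟩, |01⟩ unchanged and applies T† to qubit 1 on the control-|1⟩ pair (|10⟩, |11⟩).
T† = [[1, 0], [0, (1/√2 - (1/√2)i)]].
With a = amp(|10⟩) = 0.5754 and b = amp(|11⟩) = 0.5754:
new amp(|10⟩) = (1)·a = 0.5754
new amp(|11⟩) = (1/√2 - (1/√2)i)·b = (0.4069 - 0.4069i)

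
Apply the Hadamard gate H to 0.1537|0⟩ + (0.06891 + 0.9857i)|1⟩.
(0.1574 + 0.697i)|0⟩ + (0.05996 - 0.697i)|1⟩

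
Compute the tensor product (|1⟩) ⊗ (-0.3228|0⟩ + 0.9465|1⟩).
-0.3228|10⟩ + 0.9465|11⟩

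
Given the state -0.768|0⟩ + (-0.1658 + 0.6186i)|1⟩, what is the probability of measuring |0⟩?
0.5898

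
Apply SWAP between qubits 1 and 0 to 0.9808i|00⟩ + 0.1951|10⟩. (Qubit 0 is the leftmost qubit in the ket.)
0.9808i|00⟩ + 0.1951|01⟩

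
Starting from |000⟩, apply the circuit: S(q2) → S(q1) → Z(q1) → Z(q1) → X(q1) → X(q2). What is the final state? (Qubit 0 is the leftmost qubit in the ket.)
|011⟩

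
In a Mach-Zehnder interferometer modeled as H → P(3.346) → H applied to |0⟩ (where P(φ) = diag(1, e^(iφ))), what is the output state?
(0.01041 - 0.1015i)|0⟩ + (0.9896 + 0.1015i)|1⟩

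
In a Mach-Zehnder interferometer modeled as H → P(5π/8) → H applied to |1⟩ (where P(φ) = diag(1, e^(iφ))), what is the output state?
(0.6913 - 0.4619i)|0⟩ + (0.3087 + 0.4619i)|1⟩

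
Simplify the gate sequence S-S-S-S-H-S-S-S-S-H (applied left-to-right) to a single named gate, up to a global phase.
I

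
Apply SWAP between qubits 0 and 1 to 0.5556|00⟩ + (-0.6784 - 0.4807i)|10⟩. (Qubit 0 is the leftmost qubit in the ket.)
0.5556|00⟩ + (-0.6784 - 0.4807i)|01⟩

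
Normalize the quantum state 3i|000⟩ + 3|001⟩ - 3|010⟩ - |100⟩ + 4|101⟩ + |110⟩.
(1/√5)i|000⟩ + 1/√5|001⟩ - 1/√5|010⟩ - 0.1491|100⟩ + 0.5963|101⟩ + 0.1491|110⟩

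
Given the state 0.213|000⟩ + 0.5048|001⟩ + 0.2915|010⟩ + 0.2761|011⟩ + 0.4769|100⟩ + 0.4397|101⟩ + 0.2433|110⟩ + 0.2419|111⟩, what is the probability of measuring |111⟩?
0.05852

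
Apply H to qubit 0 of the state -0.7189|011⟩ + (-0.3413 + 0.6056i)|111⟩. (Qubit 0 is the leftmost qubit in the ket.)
(-0.7497 + 0.4282i)|011⟩ + (-0.267 - 0.4282i)|111⟩

H on qubit 0 mixes each pair of kets that differ only in qubit 0: amplitudes (a, b) of (|…0…⟩, |…1…⟩) become ((a + b)/√2, (a − b)/√2). Kets absent from the input have amplitude 0.
(|011⟩, |111⟩): (a, b) = (-0.7189, (-0.3413 + 0.6056i)) → ((-0.7497 + 0.4282i), (-0.267 - 0.4282i))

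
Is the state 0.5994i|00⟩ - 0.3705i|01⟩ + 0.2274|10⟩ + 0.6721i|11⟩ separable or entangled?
Entangled

Writing the state as a|00⟩ + b|01⟩ + c|10⟩ + d|11⟩, it is a product state iff ad − bc = 0.
Here (a, b, c, d) = (0.5994i, -0.3705i, 0.2274, 0.6721i): ad − bc = (0.5994i)(0.6721i) − (-0.3705i)(0.2274) = (-0.4029 + 0.08425i) ≠ 0, so the state is entangled.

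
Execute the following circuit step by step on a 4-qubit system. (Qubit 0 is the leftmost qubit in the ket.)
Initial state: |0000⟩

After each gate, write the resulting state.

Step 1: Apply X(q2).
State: |0010⟩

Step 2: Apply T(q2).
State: (1/√2 + (1/√2)i)|0010⟩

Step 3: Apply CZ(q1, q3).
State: (1/√2 + (1/√2)i)|0010⟩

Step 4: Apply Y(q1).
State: (-1/√2 + (1/√2)i)|0110⟩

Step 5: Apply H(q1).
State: (-1/2 + (1/2)i)|0010⟩ + (1/2 - (1/2)i)|0110⟩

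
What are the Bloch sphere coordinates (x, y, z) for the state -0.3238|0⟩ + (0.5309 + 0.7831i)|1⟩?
(-0.3438, -0.5071, -0.7903)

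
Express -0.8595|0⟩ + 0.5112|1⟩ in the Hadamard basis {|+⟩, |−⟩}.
-0.2463|+⟩ - 0.9692|−⟩

With |ψ⟩ = α|0⟩ + β|1⟩, the Hadamard-basis coefficients are ⟨+|ψ⟩ = (α + β)/√2 and ⟨−|ψ⟩ = (α − β)/√2.
Here α = -0.8595, β = 0.5112: (α + β)/√2 = -0.2463, (α − β)/√2 = -0.9692.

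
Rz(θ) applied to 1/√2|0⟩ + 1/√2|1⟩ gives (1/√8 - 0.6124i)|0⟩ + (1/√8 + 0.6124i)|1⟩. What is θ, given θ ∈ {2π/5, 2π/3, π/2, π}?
2π/3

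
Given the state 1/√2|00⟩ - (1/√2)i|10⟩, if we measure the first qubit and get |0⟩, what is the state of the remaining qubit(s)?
|0⟩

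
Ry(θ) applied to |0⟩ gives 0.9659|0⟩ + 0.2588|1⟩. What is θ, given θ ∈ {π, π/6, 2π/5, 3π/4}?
π/6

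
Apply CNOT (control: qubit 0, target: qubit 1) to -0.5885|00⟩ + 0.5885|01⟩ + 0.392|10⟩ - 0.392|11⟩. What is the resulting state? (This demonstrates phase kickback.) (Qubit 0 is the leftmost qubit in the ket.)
-0.5885|00⟩ + 0.5885|01⟩ - 0.392|10⟩ + 0.392|11⟩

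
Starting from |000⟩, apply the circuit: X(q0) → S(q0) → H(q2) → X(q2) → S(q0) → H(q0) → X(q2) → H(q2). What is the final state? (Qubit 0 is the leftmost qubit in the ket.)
-1/√2|000⟩ + 1/√2|100⟩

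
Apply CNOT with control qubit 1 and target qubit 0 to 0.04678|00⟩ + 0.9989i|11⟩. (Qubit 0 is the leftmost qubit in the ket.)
0.04678|00⟩ + 0.9989i|01⟩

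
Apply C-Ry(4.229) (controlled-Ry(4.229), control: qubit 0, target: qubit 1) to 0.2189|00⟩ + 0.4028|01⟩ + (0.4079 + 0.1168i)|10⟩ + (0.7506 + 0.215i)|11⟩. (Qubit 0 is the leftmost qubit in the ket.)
0.2189|00⟩ + 0.4028|01⟩ + (-0.8534 - 0.2444i)|10⟩ + (-0.03921 - 0.01126i)|11⟩

C-Ry(4.229) leaves the control-|0⟩ kets |00⟩, |01⟩ unchanged and applies Ry(4.229) to qubit 1 on the control-|1⟩ pair (|10⟩, |11⟩).
Ry(4.229) = [[cos(θ/2), −sin(θ/2)], [sin(θ/2), cos(θ/2)]]; θ = 4.229, cos(θ/2) ≈ -0.517309, sin(θ/2) ≈ 0.855799.
With a = amp(|10⟩) = (0.4079 + 0.1168i) and b = amp(|11⟩) = (0.7506 + 0.215i):
new amp(|10⟩) = (-0.517309)·a + (-0.855799)·b = (-0.8534 - 0.2444i)
new amp(|11⟩) = (0.855799)·a + (-0.517309)·b = (-0.03921 - 0.01126i)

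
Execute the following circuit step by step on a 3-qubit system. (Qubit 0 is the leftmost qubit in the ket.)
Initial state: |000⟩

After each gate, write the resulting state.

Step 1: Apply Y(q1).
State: i|010⟩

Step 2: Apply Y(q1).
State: |000⟩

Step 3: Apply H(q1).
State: 1/√2|000⟩ + 1/√2|010⟩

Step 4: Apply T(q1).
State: 1/√2|000⟩ + (1/2 + (1/2)i)|010⟩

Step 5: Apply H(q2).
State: 1/2|000⟩ + 1/2|001⟩ + (1/√8 + (1/√8)i)|010⟩ + (1/√8 + (1/√8)i)|011⟩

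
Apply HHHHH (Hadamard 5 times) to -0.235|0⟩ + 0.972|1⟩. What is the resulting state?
0.5211|0⟩ - 0.8535|1⟩

H² = I, so H^5 = H: a single Hadamard. With (a, b) = (-0.235, 0.972), H gives ((a + b)/√2, (a − b)/√2) = (0.5211, -0.8535).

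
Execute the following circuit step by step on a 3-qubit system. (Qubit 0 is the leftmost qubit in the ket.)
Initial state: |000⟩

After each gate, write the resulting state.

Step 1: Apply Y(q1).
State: i|010⟩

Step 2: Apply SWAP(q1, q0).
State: i|100⟩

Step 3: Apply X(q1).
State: i|110⟩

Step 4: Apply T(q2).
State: i|110⟩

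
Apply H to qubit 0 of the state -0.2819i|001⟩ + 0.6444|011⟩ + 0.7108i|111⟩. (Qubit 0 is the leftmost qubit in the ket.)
-0.1993i|001⟩ + (0.4557 + 0.5026i)|011⟩ - 0.1993i|101⟩ + (0.4557 - 0.5026i)|111⟩

H on qubit 0 mixes each pair of kets that differ only in qubit 0: amplitudes (a, b) of (|…0…⟩, |…1…⟩) become ((a + b)/√2, (a − b)/√2). Kets absent from the input have amplitude 0.
(|001⟩, |101⟩): (a, b) = (-0.2819i, 0) → (-0.1993i, -0.1993i)
(|011⟩, |111⟩): (a, b) = (0.6444, 0.7108i) → ((0.4557 + 0.5026i), (0.4557 - 0.5026i))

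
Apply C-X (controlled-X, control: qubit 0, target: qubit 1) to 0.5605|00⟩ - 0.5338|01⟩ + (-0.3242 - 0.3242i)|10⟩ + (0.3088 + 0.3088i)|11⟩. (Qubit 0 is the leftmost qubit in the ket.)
0.5605|00⟩ - 0.5338|01⟩ + (0.3088 + 0.3088i)|10⟩ + (-0.3242 - 0.3242i)|11⟩

C-X leaves the control-|0⟩ kets |00⟩, |01⟩ unchanged and applies X to qubit 1 on the control-|1⟩ pair (|10⟩, |11⟩).
X = [[0, 1], [1, 0]].
With a = amp(|10⟩) = (-0.3242 - 0.3242i) and b = amp(|11⟩) = (0.3088 + 0.3088i):
new amp(|10⟩) = (1)·b = (0.3088 + 0.3088i)
new amp(|11⟩) = (1)·a = (-0.3242 - 0.3242i)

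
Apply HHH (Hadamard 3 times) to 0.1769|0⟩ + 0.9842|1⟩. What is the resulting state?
0.821|0⟩ - 0.5708|1⟩

H² = I, so H^3 = H: a single Hadamard. With (a, b) = (0.1769, 0.9842), H gives ((a + b)/√2, (a − b)/√2) = (0.821, -0.5708).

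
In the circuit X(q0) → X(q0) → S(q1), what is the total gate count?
3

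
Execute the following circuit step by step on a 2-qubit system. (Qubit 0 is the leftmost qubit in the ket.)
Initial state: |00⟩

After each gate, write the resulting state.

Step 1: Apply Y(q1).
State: i|01⟩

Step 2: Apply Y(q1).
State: |00⟩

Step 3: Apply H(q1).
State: 1/√2|00⟩ + 1/√2|01⟩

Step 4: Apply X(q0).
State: 1/√2|10⟩ + 1/√2|11⟩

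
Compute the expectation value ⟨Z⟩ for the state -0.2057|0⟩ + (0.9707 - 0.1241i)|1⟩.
-0.9153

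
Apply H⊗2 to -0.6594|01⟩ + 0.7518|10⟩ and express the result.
0.0462|00⟩ + 0.7056|01⟩ - 0.7056|10⟩ - 0.0462|11⟩

H⊗2 gives amp(|y⟩) = (1/2) Σ_x (−1)^(x·y) amp(|x⟩), where x·y is the number of positions in which both x and y have a 1.
|00⟩: (-0.6594 + 0.7518)/2 = 0.0462
|01⟩: (0.6594 + 0.7518)/2 = 0.7056
|10⟩: (-0.6594 - 0.7518)/2 = -0.7056
|11⟩: (0.6594 - 0.7518)/2 = -0.0462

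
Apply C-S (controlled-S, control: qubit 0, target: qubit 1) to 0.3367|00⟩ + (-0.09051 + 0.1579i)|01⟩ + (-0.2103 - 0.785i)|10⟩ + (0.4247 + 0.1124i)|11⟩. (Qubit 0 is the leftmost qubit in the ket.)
0.3367|00⟩ + (-0.09051 + 0.1579i)|01⟩ + (-0.2103 - 0.785i)|10⟩ + (-0.1124 + 0.4247i)|11⟩

C-S leaves the control-|0⟩ kets |00⟩, |01⟩ unchanged and applies S to qubit 1 on the control-|1⟩ pair (|10⟩, |11⟩).
S = [[1, 0], [0, i]].
With a = amp(|10⟩) = (-0.2103 - 0.785i) and b = amp(|11⟩) = (0.4247 + 0.1124i):
new amp(|10⟩) = (1)·a = (-0.2103 - 0.785i)
new amp(|11⟩) = (i)·b = (-0.1124 + 0.4247i)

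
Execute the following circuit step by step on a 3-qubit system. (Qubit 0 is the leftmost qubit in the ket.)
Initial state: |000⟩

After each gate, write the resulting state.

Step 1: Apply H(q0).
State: 1/√2|000⟩ + 1/√2|100⟩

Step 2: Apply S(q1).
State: 1/√2|000⟩ + 1/√2|100⟩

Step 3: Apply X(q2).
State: 1/√2|001⟩ + 1/√2|101⟩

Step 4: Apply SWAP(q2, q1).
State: 1/√2|010⟩ + 1/√2|110⟩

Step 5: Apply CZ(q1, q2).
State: 1/√2|010⟩ + 1/√2|110⟩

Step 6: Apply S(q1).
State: (1/√2)i|010⟩ + (1/√2)i|110⟩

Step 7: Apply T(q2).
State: (1/√2)i|010⟩ + (1/√2)i|110⟩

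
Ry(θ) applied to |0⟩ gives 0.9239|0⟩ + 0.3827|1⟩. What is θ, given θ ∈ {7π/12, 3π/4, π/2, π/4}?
π/4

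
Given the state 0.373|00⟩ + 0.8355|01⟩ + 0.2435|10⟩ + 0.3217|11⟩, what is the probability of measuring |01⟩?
0.6981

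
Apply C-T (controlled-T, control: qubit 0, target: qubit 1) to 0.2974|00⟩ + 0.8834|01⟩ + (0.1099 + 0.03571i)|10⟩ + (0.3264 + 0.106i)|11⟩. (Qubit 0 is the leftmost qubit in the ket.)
0.2974|00⟩ + 0.8834|01⟩ + (0.1099 + 0.03571i)|10⟩ + (0.1558 + 0.3058i)|11⟩

C-T leaves the control-|0⟩ kets |00⟩, |01⟩ unchanged and applies T to qubit 1 on the control-|1⟩ pair (|10⟩, |11⟩).
T = [[1, 0], [0, (1/√2 + (1/√2)i)]].
With a = amp(|10⟩) = (0.1099 + 0.03571i) and b = amp(|11⟩) = (0.3264 + 0.106i):
new amp(|10⟩) = (1)·a = (0.1099 + 0.03571i)
new amp(|11⟩) = (1/√2 + (1/√2)i)·b = (0.1558 + 0.3058i)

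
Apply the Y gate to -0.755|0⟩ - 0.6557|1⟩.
0.6557i|0⟩ - 0.755i|1⟩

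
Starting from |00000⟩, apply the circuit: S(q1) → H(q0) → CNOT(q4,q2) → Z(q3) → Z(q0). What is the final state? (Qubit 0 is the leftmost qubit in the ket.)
1/√2|00000⟩ - 1/√2|10000⟩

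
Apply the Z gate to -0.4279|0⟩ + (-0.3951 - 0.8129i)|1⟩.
-0.4279|0⟩ + (0.3951 + 0.8129i)|1⟩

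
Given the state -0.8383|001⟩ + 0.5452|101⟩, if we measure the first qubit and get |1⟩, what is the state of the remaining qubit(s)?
|01⟩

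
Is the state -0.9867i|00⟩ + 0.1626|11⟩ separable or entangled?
Entangled

Writing the state as a|00⟩ + b|01⟩ + c|10⟩ + d|11⟩, it is a product state iff ad − bc = 0.
Here (a, b, c, d) = (-0.9867i, 0, 0, 0.1626): ad − bc = (-0.9867i)(0.1626) − (0)(0) = -0.1604i ≠ 0, so the state is entangled.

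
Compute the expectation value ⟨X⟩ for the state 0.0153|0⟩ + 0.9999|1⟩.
0.0306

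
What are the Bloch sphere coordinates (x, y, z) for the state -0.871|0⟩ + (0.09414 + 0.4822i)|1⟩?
(-0.164, -0.84, 0.5173)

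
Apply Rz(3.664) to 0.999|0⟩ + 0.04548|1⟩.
(-0.258 - 0.9651i)|0⟩ + (-0.01174 + 0.04394i)|1⟩

Rz(3.664) = [[e^(−iθ/2), 0], [0, e^(iθ/2)]] with e^(±iθ/2) = cos(θ/2) ± i·sin(θ/2); θ = 3.664, cos(θ/2) ≈ -0.258244, sin(θ/2) ≈ 0.96608.
With a = amp(|0⟩) = 0.999 and b = amp(|1⟩) = 0.04548:
new amp(|0⟩) = (-0.258244 - 0.96608i)·a = (-0.258 - 0.9651i)
new amp(|1⟩) = (-0.258244 + 0.96608i)·b = (-0.01174 + 0.04394i)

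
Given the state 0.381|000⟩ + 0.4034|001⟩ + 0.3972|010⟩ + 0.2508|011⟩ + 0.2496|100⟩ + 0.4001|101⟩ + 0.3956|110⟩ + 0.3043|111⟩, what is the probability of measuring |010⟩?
0.1578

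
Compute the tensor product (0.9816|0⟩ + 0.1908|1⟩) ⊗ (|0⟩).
0.9816|00⟩ + 0.1908|10⟩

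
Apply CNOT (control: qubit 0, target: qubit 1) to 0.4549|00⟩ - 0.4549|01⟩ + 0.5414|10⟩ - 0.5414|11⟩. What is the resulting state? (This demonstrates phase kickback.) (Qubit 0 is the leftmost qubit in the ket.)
0.4549|00⟩ - 0.4549|01⟩ - 0.5414|10⟩ + 0.5414|11⟩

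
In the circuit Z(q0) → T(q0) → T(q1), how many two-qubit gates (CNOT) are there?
0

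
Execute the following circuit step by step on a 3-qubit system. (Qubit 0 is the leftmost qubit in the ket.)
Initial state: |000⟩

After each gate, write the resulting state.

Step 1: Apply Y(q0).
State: i|100⟩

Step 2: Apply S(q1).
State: i|100⟩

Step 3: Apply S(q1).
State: i|100⟩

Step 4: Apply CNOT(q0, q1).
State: i|110⟩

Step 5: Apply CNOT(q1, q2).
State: i|111⟩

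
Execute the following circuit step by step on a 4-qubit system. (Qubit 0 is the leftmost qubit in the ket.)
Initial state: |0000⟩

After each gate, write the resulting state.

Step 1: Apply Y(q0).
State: i|1000⟩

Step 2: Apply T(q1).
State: i|1000⟩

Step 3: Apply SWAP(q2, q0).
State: i|0010⟩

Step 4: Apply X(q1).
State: i|0110⟩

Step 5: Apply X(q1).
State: i|0010⟩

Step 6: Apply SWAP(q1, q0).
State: i|0010⟩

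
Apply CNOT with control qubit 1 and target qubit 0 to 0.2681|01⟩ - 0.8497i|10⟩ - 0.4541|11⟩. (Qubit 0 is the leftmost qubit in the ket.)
-0.4541|01⟩ - 0.8497i|10⟩ + 0.2681|11⟩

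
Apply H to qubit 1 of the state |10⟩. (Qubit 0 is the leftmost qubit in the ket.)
1/√2|10⟩ + 1/√2|11⟩

H on qubit 1 mixes each pair of kets that differ only in qubit 1: amplitudes (a, b) of (|…0…⟩, |…1…⟩) become ((a + b)/√2, (a − b)/√2). Kets absent from the input have amplitude 0.
(|10⟩, |11⟩): (a, b) = (1, 0) → (1/√2, 1/√2)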